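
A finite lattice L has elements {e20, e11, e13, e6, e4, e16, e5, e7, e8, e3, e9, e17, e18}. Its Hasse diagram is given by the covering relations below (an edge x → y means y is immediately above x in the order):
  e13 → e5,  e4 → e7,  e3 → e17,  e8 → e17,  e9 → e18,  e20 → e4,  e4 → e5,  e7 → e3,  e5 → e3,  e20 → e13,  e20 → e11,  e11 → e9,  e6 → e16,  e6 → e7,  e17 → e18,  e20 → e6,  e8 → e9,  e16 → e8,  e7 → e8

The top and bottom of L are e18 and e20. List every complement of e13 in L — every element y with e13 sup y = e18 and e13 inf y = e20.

Need y with e13 ∨ y = e18 and e13 ∧ y = e20.
Checking each element gives: e11, e9.

e11, e9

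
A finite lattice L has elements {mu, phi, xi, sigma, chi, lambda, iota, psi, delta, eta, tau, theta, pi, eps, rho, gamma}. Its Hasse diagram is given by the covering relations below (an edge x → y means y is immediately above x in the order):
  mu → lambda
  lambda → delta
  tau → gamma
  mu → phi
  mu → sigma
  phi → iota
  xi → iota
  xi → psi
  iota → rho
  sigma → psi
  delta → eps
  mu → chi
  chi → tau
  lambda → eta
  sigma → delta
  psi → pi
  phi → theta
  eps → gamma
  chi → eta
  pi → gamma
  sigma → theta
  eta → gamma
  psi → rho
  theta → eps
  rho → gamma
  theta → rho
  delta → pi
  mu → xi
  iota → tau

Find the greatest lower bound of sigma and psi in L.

Common lower bounds of {sigma, psi}: mu, sigma.
The greatest among these is sigma.

sigma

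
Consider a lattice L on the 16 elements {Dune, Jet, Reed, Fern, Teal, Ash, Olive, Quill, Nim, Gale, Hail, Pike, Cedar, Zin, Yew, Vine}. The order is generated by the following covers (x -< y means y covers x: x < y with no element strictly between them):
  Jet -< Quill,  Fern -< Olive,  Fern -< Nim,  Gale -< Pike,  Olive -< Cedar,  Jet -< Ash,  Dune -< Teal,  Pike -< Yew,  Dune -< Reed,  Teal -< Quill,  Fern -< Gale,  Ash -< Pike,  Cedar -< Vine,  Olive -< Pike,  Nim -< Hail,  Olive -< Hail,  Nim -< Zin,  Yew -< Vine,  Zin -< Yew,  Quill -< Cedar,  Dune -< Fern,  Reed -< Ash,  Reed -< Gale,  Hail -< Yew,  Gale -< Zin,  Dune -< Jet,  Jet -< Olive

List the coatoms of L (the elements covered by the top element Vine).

The coatoms are exactly the elements covered by Vine: Cedar, Yew.

Cedar, Yew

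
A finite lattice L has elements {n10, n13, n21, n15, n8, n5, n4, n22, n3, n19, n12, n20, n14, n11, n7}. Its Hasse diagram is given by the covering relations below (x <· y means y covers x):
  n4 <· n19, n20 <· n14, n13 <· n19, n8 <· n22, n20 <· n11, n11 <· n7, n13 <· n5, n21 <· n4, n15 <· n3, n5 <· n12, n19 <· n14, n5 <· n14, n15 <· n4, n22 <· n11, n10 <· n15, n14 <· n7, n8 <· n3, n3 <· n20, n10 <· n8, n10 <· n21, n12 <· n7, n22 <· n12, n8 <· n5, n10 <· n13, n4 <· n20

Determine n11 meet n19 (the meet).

Common lower bounds of {n11, n19}: n10, n15, n21, n4.
The greatest among these is n4.

n4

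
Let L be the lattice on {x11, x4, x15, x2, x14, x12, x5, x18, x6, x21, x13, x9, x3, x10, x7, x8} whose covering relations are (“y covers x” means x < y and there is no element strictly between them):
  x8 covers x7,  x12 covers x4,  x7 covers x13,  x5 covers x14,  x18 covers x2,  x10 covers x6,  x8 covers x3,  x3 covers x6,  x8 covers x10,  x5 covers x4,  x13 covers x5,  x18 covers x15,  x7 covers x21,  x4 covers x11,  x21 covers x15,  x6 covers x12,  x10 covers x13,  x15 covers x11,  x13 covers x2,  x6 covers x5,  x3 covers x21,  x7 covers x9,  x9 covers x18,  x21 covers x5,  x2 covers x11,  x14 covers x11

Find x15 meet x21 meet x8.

Common lower bounds of {x15, x21, x8}: x11, x15.
The greatest among these is x15.

x15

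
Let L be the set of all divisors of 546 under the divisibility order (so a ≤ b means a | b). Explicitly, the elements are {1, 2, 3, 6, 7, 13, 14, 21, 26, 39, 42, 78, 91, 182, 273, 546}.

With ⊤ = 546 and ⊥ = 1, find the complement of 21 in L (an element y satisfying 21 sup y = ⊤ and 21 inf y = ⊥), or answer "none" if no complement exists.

Need y with 21 ∨ y = 546 and 21 ∧ y = 1.
Checking each element gives: 26.

26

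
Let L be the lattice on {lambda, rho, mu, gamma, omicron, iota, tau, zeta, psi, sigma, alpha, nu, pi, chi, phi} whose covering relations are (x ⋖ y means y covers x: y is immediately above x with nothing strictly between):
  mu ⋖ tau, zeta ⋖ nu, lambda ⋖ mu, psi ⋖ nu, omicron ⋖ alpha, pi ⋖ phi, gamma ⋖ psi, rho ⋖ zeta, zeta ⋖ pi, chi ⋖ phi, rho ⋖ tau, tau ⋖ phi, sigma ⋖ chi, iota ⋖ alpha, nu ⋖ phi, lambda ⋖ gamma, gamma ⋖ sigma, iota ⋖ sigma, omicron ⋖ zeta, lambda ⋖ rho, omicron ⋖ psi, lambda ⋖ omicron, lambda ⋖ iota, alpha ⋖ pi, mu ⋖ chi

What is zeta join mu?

phi

Common upper bounds of {zeta, mu}: phi.
The least among these is phi.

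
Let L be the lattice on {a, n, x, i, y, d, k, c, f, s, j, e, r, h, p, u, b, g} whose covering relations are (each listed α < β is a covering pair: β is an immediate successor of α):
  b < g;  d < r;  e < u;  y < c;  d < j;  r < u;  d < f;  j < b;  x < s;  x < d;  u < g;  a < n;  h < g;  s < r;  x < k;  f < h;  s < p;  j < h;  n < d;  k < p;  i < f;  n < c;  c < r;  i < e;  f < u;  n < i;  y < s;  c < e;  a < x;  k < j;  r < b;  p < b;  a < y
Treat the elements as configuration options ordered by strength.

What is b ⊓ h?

j

Common lower bounds of {b, h}: a, d, j, k, n, x.
The greatest among these is j.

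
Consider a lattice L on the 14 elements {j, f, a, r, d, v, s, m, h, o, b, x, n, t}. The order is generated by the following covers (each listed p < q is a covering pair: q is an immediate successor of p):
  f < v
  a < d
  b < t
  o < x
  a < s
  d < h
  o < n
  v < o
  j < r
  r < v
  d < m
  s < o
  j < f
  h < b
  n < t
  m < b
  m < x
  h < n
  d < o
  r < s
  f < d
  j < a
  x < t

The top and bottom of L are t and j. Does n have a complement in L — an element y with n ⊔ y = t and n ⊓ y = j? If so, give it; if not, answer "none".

none

For every candidate y, either n ∨ y ≠ t or n ∧ y ≠ j; no complement exists.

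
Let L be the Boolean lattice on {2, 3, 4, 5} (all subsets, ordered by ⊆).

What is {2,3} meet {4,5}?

Under ⊆, meet is intersection: {2,3} ∩ {4,5} = ∅.

∅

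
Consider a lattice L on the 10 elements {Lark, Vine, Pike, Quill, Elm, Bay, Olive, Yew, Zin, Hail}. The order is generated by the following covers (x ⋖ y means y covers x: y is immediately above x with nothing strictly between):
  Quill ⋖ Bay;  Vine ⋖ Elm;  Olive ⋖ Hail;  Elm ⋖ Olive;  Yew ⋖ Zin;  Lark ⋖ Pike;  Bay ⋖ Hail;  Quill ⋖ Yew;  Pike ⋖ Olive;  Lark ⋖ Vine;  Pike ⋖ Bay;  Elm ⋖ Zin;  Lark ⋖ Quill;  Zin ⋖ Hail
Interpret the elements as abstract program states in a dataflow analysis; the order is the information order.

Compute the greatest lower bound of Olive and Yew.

Common lower bounds of {Olive, Yew}: Lark.
The greatest among these is Lark.

Lark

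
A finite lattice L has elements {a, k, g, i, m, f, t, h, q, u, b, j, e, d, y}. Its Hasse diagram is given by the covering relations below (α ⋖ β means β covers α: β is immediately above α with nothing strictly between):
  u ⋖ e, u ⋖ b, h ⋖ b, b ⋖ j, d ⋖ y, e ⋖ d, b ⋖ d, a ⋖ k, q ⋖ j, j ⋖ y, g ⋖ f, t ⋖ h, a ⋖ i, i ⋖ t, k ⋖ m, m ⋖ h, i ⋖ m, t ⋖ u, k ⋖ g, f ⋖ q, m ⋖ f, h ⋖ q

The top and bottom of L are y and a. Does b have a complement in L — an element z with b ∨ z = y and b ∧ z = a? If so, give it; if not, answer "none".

none

For every candidate z, either b ∨ z ≠ y or b ∧ z ≠ a; no complement exists.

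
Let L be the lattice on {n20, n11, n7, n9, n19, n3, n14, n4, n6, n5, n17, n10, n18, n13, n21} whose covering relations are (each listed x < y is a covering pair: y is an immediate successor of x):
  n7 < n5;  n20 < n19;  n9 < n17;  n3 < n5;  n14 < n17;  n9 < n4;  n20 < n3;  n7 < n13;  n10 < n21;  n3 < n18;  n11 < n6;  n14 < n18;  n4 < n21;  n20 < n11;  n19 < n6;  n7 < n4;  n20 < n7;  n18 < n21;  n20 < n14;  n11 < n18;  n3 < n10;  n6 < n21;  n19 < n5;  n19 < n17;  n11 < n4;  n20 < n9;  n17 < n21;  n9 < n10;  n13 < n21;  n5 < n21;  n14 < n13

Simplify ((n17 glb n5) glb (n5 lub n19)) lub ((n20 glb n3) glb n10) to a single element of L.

n19

n17 ∧ n5 = n19
n5 ∨ n19 = n5
n19 ∧ n5 = n19
n20 ∧ n3 = n20
n20 ∧ n10 = n20
n19 ∨ n20 = n19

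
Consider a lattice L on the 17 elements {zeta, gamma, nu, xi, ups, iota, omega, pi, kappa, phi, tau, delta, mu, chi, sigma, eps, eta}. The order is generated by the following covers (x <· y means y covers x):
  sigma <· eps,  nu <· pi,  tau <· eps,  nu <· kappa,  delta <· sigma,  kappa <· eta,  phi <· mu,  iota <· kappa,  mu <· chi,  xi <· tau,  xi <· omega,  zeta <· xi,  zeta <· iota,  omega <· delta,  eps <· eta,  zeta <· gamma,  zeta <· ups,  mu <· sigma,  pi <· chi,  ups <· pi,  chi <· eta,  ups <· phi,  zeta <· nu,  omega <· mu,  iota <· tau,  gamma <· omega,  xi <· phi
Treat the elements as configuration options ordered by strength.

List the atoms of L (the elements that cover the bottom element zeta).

gamma, iota, nu, ups, xi

The atoms are exactly the elements that cover zeta: gamma, iota, nu, ups, xi.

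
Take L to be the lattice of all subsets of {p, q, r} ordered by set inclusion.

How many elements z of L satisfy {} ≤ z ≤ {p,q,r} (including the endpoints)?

8

The interval [{}, {p,q,r}] = {{p,q,r}, {p,q}, {p,r}, {p}, {q,r}, {q}, {r}, {}}, which has 8 elements.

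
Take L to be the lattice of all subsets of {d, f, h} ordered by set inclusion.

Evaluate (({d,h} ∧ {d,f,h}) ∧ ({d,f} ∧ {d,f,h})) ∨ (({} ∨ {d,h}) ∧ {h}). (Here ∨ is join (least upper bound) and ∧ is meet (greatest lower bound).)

{d,h}

{d,h} ∧ {d,f,h} = {d,h}
{d,f} ∧ {d,f,h} = {d,f}
{d,h} ∧ {d,f} = {d}
{} ∨ {d,h} = {d,h}
{d,h} ∧ {h} = {h}
{d} ∨ {h} = {d,h}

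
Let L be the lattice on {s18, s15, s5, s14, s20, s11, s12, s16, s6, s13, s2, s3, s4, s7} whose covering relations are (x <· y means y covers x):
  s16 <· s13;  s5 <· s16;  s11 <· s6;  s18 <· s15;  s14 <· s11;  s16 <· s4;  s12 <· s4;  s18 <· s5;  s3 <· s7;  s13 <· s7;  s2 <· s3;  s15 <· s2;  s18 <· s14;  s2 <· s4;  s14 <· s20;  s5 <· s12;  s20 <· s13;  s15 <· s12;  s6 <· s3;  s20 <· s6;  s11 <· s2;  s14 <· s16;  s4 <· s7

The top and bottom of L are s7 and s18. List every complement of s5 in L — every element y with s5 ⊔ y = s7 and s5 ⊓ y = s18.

Need y with s5 ∨ y = s7 and s5 ∧ y = s18.
Checking each element gives: s3, s6.

s3, s6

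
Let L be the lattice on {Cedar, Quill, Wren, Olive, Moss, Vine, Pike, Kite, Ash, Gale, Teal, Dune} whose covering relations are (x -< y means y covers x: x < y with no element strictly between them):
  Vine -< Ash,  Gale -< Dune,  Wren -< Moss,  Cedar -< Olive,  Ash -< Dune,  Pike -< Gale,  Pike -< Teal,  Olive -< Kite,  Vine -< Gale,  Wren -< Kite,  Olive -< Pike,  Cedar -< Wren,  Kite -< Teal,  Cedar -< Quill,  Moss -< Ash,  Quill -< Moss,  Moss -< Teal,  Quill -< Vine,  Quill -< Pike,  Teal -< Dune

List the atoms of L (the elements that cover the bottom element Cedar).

Olive, Quill, Wren

The atoms are exactly the elements that cover Cedar: Olive, Quill, Wren.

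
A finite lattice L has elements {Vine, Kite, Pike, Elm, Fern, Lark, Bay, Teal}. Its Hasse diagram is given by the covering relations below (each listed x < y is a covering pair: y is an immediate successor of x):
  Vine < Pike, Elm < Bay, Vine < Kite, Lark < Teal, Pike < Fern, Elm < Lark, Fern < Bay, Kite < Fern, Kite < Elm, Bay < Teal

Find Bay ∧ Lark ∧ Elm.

Common lower bounds of {Bay, Lark, Elm}: Elm, Kite, Vine.
The greatest among these is Elm.

Elm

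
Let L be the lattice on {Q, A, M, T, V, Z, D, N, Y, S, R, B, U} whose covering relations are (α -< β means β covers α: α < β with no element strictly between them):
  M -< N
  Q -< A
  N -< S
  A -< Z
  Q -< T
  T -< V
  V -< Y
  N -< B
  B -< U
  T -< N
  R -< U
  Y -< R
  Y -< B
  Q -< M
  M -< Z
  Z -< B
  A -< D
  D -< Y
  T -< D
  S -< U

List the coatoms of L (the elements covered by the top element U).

The coatoms are exactly the elements covered by U: B, R, S.

B, R, S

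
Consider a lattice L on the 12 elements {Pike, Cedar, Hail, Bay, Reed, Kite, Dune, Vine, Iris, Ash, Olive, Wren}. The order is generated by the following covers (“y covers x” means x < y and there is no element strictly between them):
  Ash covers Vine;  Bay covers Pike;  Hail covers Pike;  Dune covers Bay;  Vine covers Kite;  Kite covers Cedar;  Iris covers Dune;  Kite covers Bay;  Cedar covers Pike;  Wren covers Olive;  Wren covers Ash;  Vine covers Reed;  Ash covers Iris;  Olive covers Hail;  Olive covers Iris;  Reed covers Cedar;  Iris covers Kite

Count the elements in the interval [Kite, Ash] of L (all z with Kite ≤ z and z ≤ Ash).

4

The interval [Kite, Ash] = {Ash, Iris, Kite, Vine}, which has 4 elements.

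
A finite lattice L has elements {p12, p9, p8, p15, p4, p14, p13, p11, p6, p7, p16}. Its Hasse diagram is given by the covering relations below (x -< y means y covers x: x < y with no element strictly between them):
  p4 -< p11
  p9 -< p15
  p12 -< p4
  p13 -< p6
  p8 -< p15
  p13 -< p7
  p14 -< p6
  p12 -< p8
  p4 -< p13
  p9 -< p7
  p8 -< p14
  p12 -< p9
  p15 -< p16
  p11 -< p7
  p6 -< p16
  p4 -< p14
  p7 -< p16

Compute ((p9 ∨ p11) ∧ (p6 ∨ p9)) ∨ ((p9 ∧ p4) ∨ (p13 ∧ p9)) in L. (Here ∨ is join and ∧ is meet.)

p7

p9 ∨ p11 = p7
p6 ∨ p9 = p16
p7 ∧ p16 = p7
p9 ∧ p4 = p12
p13 ∧ p9 = p12
p12 ∨ p12 = p12
p7 ∨ p12 = p7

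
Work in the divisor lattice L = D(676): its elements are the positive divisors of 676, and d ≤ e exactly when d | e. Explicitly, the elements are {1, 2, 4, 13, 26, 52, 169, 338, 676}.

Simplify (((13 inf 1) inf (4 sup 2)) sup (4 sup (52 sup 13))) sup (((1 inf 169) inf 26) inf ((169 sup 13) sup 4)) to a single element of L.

52

13 ∧ 1 = 1
4 ∨ 2 = 4
1 ∧ 4 = 1
52 ∨ 13 = 52
4 ∨ 52 = 52
1 ∨ 52 = 52
1 ∧ 169 = 1
1 ∧ 26 = 1
169 ∨ 13 = 169
169 ∨ 4 = 676
1 ∧ 676 = 1
52 ∨ 1 = 52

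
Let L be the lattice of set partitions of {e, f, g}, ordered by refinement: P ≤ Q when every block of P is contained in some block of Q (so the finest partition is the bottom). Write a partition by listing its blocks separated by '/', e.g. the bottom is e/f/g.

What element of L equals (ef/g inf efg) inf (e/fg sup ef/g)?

ef/g ∧ efg = ef/g
e/fg ∨ ef/g = efg
ef/g ∧ efg = ef/g

ef/g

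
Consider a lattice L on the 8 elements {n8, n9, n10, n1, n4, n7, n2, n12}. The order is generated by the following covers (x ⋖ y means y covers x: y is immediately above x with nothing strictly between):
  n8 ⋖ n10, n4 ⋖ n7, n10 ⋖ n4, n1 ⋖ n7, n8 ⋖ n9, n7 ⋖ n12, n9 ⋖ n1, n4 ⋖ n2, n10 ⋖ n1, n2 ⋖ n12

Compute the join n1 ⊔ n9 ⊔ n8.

n1

Common upper bounds of {n1, n9, n8}: n1, n12, n7.
The least among these is n1.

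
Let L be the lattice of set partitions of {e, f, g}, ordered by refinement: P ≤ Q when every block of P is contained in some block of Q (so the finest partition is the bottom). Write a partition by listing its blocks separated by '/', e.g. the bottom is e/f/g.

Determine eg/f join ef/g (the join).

efg

Common upper bounds of {eg/f, ef/g}: efg.
The least among these is efg.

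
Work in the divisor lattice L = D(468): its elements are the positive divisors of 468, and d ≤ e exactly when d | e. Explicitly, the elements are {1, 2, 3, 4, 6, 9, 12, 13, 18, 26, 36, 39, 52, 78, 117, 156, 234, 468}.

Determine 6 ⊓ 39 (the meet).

3

In the divisibility order, the meet is the greatest common divisor: gcd(6, 39) = 3.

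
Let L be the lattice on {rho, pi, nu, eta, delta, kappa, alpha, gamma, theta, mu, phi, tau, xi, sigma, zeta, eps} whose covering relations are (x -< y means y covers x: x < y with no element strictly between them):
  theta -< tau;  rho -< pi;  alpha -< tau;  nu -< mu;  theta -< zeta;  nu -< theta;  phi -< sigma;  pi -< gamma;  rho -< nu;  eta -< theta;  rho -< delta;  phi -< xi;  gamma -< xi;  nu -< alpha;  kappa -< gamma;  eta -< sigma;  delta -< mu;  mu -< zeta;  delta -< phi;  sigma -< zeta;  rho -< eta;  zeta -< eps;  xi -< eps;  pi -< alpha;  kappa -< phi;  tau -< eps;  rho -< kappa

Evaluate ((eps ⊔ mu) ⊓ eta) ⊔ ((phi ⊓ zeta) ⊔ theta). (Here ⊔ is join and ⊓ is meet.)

eps ∨ mu = eps
eps ∧ eta = eta
phi ∧ zeta = phi
phi ∨ theta = zeta
eta ∨ zeta = zeta

zeta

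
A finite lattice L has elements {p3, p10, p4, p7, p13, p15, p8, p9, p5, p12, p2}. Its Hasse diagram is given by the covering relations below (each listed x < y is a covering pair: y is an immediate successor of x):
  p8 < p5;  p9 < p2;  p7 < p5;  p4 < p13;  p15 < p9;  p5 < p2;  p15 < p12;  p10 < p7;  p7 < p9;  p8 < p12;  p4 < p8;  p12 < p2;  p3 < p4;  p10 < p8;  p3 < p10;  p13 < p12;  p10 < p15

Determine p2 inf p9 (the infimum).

Common lower bounds of {p2, p9}: p10, p15, p3, p7, p9.
The greatest among these is p9.

p9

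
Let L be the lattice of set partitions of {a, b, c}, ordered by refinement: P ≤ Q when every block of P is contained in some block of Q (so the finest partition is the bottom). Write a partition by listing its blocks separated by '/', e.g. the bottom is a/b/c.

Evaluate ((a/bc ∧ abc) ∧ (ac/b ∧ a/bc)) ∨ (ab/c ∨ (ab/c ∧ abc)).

ab/c

a/bc ∧ abc = a/bc
ac/b ∧ a/bc = a/b/c
a/bc ∧ a/b/c = a/b/c
ab/c ∧ abc = ab/c
ab/c ∨ ab/c = ab/c
a/b/c ∨ ab/c = ab/c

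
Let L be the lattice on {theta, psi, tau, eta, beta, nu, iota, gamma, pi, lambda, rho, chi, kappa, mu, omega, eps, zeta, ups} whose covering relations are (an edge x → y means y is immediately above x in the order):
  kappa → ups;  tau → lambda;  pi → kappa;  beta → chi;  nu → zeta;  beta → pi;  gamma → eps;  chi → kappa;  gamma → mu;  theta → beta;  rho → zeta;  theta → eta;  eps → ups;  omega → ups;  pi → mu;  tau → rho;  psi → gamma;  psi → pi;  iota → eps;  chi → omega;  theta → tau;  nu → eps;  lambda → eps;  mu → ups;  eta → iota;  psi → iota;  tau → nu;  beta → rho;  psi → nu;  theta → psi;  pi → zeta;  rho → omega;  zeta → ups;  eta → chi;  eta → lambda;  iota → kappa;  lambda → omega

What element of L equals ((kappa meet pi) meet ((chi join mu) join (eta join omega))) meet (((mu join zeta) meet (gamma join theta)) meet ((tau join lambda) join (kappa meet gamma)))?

kappa ∧ pi = pi
chi ∨ mu = ups
eta ∨ omega = omega
ups ∨ omega = ups
pi ∧ ups = pi
mu ∨ zeta = ups
gamma ∨ theta = gamma
ups ∧ gamma = gamma
tau ∨ lambda = lambda
kappa ∧ gamma = psi
lambda ∨ psi = eps
gamma ∧ eps = gamma
pi ∧ gamma = psi

psi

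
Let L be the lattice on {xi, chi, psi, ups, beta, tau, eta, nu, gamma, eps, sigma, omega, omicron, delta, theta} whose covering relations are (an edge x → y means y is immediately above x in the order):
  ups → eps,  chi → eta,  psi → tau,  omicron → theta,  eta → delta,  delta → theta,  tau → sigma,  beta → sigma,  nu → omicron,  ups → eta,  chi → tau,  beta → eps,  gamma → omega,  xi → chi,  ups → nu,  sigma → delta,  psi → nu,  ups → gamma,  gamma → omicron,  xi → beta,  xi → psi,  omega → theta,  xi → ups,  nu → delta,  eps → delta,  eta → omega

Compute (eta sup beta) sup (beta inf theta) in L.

eta ∨ beta = delta
beta ∧ theta = beta
delta ∨ beta = delta

delta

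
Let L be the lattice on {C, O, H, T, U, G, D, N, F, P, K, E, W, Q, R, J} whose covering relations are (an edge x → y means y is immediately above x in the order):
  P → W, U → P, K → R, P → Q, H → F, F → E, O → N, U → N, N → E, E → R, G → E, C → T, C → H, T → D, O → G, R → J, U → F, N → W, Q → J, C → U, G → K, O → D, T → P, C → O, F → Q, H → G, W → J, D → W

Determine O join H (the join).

Common upper bounds of {O, H}: E, G, J, K, R.
The least among these is G.

G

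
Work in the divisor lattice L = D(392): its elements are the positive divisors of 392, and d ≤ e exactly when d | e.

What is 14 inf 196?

14

In the divisibility order, the meet is the greatest common divisor: gcd(14, 196) = 14.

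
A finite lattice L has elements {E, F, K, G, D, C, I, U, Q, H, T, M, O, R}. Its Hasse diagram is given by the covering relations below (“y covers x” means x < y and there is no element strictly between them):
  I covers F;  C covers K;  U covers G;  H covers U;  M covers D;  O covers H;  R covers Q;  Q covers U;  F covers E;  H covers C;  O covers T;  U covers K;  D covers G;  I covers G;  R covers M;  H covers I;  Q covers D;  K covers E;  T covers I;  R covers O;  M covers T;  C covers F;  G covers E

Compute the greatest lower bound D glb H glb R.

G

Common lower bounds of {D, H, R}: E, G.
The greatest among these is G.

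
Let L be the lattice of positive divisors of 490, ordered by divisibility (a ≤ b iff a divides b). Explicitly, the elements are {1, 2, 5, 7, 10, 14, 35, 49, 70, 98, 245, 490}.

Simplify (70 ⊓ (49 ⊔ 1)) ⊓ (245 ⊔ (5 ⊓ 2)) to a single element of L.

7

49 ∨ 1 = 49
70 ∧ 49 = 7
5 ∧ 2 = 1
245 ∨ 1 = 245
7 ∧ 245 = 7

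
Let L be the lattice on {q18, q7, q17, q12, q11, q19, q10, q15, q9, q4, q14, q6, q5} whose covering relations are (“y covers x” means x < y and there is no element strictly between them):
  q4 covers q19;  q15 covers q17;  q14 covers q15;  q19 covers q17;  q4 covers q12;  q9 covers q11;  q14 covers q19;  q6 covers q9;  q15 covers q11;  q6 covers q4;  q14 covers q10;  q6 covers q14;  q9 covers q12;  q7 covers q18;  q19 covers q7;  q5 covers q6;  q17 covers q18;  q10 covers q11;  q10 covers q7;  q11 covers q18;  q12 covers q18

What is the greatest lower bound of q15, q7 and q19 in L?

Common lower bounds of {q15, q7, q19}: q18.
The greatest among these is q18.

q18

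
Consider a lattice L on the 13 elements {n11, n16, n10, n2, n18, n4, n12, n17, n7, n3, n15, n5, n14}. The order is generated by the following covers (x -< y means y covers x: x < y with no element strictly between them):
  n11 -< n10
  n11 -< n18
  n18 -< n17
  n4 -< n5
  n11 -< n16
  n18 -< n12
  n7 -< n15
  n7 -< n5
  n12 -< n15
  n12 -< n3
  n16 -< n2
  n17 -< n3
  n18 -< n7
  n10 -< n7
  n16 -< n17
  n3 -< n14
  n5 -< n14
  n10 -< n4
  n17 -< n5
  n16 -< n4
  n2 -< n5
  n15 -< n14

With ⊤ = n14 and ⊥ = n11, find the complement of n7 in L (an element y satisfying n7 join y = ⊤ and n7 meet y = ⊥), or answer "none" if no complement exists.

none

For every candidate y, either n7 ∨ y ≠ n14 or n7 ∧ y ≠ n11; no complement exists.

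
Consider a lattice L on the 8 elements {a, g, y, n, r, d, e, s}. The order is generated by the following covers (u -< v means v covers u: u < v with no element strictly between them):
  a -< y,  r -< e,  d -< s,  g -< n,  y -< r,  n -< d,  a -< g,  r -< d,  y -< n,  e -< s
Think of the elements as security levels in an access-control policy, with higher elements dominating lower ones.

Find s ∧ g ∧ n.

Common lower bounds of {s, g, n}: a, g.
The greatest among these is g.

g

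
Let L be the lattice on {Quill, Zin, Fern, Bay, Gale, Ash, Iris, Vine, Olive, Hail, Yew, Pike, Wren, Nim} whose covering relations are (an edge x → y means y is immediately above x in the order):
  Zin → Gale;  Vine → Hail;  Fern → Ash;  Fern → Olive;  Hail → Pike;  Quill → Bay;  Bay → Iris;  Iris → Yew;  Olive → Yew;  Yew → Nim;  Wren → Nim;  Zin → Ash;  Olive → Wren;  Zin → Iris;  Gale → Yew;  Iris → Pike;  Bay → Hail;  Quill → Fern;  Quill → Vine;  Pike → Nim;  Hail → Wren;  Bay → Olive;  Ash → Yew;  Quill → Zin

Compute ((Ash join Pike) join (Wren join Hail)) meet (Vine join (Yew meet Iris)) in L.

Ash ∨ Pike = Nim
Wren ∨ Hail = Wren
Nim ∨ Wren = Nim
Yew ∧ Iris = Iris
Vine ∨ Iris = Pike
Nim ∧ Pike = Pike

Pike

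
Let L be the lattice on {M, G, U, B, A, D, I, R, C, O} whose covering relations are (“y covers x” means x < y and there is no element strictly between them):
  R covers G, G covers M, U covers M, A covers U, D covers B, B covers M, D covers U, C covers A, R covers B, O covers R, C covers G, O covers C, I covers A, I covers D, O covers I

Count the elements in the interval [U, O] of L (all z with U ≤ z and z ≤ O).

6

The interval [U, O] = {A, C, D, I, O, U}, which has 6 elements.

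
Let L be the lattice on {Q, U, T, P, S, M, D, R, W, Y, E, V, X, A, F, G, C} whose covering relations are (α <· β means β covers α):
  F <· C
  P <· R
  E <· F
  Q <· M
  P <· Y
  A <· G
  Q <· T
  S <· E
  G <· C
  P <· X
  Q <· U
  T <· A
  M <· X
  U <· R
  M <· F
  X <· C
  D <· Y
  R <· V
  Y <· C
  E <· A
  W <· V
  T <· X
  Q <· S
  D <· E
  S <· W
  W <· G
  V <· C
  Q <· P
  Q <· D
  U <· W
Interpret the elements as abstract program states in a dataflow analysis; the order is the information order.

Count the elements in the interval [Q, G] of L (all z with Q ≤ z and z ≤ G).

The interval [Q, G] = {A, D, E, G, Q, S, T, U, W}, which has 9 elements.

9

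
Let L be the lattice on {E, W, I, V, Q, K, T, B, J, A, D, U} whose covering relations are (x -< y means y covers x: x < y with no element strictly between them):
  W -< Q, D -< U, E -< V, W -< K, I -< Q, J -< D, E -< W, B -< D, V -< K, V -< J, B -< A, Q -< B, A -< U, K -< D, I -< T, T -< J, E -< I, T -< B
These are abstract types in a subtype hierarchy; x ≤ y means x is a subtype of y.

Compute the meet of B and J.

Common lower bounds of {B, J}: E, I, T.
The greatest among these is T.

T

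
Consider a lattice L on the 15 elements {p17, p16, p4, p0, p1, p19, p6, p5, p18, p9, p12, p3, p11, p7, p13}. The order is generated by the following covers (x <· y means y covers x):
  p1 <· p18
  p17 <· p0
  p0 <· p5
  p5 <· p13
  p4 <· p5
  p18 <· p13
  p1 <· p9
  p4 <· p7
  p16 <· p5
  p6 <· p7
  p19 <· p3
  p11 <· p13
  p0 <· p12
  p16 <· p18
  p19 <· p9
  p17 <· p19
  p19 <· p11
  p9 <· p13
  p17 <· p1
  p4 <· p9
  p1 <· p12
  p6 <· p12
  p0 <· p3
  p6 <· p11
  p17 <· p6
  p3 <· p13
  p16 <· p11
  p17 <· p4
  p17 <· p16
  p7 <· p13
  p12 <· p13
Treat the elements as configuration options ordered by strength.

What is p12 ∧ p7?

p6

Common lower bounds of {p12, p7}: p17, p6.
The greatest among these is p6.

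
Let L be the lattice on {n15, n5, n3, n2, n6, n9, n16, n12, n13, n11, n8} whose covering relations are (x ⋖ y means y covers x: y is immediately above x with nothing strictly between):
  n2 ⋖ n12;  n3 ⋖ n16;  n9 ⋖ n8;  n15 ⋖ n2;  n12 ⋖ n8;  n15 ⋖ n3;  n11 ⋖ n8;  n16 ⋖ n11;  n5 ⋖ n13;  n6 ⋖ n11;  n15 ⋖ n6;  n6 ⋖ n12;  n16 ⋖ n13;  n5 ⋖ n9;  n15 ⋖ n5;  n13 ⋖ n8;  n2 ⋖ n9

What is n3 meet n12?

Common lower bounds of {n3, n12}: n15.
The greatest among these is n15.

n15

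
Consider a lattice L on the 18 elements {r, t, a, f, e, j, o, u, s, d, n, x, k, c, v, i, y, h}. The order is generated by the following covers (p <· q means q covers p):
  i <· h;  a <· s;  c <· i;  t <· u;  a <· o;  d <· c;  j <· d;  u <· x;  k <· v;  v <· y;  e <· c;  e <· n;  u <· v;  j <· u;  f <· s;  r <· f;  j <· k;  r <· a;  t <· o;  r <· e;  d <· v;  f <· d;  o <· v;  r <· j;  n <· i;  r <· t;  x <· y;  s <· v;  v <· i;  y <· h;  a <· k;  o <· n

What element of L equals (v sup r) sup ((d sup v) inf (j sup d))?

v ∨ r = v
d ∨ v = v
j ∨ d = d
v ∧ d = d
v ∨ d = v

v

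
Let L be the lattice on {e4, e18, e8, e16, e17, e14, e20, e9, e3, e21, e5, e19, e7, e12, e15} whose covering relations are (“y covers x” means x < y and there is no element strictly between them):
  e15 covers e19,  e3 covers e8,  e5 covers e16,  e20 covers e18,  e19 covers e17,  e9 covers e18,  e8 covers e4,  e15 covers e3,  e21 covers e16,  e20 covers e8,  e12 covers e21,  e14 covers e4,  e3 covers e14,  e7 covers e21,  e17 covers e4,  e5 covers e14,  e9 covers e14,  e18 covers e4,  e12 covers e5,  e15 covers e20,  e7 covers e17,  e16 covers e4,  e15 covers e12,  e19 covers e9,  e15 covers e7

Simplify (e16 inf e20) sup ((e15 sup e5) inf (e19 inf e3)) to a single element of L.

e16 ∧ e20 = e4
e15 ∨ e5 = e15
e19 ∧ e3 = e14
e15 ∧ e14 = e14
e4 ∨ e14 = e14

e14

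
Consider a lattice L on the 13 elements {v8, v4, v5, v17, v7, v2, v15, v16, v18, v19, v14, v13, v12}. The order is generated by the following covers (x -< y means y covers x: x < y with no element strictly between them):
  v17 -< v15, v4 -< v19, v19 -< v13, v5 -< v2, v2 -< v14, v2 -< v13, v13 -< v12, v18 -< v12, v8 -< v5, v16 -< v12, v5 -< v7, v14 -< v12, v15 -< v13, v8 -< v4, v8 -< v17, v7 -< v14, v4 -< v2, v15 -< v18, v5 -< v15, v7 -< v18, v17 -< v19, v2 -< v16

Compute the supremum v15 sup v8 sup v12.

v12

Common upper bounds of {v15, v8, v12}: v12.
The least among these is v12.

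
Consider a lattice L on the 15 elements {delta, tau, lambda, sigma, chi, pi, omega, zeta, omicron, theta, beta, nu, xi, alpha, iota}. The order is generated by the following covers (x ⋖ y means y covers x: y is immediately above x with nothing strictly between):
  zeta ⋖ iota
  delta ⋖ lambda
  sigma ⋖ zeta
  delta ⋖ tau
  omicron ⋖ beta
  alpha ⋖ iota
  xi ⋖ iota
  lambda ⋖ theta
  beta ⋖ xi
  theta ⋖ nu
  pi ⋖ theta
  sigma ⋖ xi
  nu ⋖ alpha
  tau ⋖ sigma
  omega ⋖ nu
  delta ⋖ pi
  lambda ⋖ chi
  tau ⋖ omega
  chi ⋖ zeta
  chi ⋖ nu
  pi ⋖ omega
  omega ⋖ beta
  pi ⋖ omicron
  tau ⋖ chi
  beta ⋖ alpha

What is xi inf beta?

beta

Common lower bounds of {xi, beta}: beta, delta, omega, omicron, pi, tau.
The greatest among these is beta.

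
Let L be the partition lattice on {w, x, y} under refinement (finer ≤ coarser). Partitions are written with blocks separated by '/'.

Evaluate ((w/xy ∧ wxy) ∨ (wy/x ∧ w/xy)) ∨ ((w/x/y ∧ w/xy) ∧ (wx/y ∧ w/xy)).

w/xy

w/xy ∧ wxy = w/xy
wy/x ∧ w/xy = w/x/y
w/xy ∨ w/x/y = w/xy
w/x/y ∧ w/xy = w/x/y
wx/y ∧ w/xy = w/x/y
w/x/y ∧ w/x/y = w/x/y
w/xy ∨ w/x/y = w/xy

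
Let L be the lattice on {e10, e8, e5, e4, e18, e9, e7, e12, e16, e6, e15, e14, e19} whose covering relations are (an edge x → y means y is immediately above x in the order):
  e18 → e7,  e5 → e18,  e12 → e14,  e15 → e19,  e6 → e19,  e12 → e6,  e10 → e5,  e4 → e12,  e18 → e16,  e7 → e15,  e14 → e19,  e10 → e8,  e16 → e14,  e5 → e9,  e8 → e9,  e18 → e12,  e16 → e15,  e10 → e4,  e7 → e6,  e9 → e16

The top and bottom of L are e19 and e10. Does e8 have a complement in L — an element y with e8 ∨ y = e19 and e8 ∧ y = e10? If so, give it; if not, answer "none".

Need y with e8 ∨ y = e19 and e8 ∧ y = e10.
Checking each element gives: e6.

e6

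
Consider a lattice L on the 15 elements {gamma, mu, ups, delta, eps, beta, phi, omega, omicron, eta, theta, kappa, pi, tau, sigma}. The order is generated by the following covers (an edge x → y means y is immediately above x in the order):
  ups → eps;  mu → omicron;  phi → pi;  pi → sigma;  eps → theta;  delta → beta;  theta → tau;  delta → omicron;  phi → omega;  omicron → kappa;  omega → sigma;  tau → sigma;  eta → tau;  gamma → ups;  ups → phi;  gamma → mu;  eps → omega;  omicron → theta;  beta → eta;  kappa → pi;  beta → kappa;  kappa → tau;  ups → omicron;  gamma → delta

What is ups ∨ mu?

omicron

Common upper bounds of {ups, mu}: kappa, omicron, pi, sigma, tau, theta.
The least among these is omicron.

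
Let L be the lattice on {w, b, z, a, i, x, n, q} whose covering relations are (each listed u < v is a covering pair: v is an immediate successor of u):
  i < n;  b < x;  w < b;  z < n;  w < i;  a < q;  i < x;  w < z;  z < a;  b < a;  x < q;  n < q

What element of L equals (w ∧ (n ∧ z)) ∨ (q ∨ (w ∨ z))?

q

n ∧ z = z
w ∧ z = w
w ∨ z = z
q ∨ z = q
w ∨ q = q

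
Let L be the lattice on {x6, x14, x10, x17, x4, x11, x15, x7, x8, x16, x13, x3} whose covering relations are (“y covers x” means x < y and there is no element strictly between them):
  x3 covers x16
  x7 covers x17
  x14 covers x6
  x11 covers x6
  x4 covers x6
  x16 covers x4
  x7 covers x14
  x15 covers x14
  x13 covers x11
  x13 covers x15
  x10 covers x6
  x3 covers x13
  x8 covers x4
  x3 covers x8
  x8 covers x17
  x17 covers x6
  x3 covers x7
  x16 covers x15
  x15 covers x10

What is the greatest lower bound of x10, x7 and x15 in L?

Common lower bounds of {x10, x7, x15}: x6.
The greatest among these is x6.

x6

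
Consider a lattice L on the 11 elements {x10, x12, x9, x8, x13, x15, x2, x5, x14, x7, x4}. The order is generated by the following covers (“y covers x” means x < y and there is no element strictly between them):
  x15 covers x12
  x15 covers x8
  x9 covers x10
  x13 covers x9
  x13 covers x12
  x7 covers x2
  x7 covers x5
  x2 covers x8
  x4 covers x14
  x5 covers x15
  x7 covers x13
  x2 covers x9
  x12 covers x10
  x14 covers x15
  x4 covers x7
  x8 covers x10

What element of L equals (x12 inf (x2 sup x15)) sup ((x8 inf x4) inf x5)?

x15

x2 ∨ x15 = x7
x12 ∧ x7 = x12
x8 ∧ x4 = x8
x8 ∧ x5 = x8
x12 ∨ x8 = x15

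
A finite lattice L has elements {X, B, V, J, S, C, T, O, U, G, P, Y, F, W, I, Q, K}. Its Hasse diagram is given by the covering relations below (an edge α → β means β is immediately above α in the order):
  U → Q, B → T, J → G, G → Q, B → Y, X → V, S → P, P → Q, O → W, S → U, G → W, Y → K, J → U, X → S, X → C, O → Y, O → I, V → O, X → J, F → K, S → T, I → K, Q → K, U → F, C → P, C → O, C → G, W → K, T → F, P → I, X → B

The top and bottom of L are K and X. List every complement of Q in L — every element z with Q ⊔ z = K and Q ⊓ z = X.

B, V

Need z with Q ∨ z = K and Q ∧ z = X.
Checking each element gives: B, V.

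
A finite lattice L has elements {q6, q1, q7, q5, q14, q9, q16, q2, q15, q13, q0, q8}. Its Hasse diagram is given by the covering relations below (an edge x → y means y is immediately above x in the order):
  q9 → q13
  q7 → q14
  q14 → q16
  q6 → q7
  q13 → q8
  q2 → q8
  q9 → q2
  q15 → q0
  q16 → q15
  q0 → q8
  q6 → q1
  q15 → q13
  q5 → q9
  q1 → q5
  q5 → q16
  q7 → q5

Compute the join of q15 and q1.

q15

Common upper bounds of {q15, q1}: q0, q13, q15, q8.
The least among these is q15.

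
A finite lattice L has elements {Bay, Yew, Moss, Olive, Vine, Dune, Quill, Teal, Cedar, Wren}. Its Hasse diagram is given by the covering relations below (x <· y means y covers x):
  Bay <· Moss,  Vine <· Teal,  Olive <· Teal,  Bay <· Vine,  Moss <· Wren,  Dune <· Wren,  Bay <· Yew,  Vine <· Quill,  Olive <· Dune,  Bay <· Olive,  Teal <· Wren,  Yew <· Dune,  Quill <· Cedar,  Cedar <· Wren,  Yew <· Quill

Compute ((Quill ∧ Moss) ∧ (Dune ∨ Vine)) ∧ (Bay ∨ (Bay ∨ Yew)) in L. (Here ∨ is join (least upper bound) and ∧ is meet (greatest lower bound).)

Quill ∧ Moss = Bay
Dune ∨ Vine = Wren
Bay ∧ Wren = Bay
Bay ∨ Yew = Yew
Bay ∨ Yew = Yew
Bay ∧ Yew = Bay

Bay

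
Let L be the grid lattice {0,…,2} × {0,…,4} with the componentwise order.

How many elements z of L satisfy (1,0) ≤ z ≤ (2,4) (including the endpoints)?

10

The interval [(1,0), (2,4)] = {(1,0), (1,1), (1,2), (1,3), (1,4), (2,0), (2,1), (2,2), (2,3), (2,4)}, which has 10 elements.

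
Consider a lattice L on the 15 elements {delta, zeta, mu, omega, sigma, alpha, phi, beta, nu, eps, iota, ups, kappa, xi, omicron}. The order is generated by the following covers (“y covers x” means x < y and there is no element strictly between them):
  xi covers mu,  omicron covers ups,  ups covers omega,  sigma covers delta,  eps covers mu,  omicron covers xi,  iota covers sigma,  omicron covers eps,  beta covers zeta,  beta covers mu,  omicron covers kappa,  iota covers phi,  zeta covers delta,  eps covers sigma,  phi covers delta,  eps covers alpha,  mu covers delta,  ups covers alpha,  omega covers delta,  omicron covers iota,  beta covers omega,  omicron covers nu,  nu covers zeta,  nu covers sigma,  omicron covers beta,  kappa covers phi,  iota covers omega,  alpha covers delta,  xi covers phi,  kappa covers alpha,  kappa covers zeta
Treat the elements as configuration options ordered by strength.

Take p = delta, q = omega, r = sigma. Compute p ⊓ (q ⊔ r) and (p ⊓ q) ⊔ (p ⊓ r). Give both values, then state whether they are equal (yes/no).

q ⊔ r = iota, so p ⊓ (q ⊔ r) = delta ⊓ iota = delta.
p ⊓ q = delta and p ⊓ r = delta, so (p ⊓ q) ⊔ (p ⊓ r) = delta ⊔ delta = delta.
Equal: yes.

delta; delta; yes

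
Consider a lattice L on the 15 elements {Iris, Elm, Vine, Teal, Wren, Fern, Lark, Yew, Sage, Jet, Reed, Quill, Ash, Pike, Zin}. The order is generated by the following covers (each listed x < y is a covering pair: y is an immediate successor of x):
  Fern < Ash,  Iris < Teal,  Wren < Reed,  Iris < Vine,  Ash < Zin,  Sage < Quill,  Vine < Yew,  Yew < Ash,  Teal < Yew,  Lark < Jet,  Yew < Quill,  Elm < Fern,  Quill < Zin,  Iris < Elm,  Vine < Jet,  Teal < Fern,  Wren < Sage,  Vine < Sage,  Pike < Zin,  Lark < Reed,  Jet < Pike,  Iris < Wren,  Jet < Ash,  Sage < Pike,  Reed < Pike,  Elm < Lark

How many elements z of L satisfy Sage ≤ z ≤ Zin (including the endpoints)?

4

The interval [Sage, Zin] = {Pike, Quill, Sage, Zin}, which has 4 elements.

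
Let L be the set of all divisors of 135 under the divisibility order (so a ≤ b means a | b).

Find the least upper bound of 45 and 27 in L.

In the divisibility order, the join is the least common multiple: lcm(45, 27) = 135.

135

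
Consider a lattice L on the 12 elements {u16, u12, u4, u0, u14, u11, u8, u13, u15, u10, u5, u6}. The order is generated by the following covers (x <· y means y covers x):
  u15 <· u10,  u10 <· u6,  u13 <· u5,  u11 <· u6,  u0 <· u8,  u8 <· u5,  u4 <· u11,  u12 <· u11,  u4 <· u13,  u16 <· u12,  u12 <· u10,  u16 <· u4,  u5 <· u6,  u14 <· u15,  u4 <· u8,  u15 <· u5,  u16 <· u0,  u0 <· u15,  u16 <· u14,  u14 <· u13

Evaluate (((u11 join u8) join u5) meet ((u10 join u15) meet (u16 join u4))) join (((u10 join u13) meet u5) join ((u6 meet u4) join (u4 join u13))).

u11 ∨ u8 = u6
u6 ∨ u5 = u6
u10 ∨ u15 = u10
u16 ∨ u4 = u4
u10 ∧ u4 = u16
u6 ∧ u16 = u16
u10 ∨ u13 = u6
u6 ∧ u5 = u5
u6 ∧ u4 = u4
u4 ∨ u13 = u13
u4 ∨ u13 = u13
u5 ∨ u13 = u5
u16 ∨ u5 = u5

u5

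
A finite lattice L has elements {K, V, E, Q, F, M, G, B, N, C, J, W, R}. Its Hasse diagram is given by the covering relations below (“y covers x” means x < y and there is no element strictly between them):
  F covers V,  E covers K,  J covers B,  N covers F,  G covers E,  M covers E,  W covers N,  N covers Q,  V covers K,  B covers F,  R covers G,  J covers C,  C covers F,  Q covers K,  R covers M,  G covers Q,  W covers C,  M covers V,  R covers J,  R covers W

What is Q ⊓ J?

Common lower bounds of {Q, J}: K.
The greatest among these is K.

K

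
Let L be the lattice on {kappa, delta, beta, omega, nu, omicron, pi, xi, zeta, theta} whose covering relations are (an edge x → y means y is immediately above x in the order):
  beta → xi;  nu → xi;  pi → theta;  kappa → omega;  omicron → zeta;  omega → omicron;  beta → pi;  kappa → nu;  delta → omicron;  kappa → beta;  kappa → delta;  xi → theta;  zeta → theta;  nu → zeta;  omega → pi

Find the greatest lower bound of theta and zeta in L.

zeta

Common lower bounds of {theta, zeta}: delta, kappa, nu, omega, omicron, zeta.
The greatest among these is zeta.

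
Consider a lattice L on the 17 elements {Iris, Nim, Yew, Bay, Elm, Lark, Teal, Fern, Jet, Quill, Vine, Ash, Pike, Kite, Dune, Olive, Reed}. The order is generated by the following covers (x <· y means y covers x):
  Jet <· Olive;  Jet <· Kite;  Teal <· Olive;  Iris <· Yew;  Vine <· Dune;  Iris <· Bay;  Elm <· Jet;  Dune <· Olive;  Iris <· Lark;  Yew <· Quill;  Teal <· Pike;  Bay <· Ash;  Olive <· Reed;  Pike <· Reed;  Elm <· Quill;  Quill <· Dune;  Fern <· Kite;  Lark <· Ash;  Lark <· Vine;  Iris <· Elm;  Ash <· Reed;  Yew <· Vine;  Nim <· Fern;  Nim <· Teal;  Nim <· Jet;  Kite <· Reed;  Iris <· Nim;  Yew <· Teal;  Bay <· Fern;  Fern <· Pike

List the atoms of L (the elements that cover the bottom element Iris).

The atoms are exactly the elements that cover Iris: Bay, Elm, Lark, Nim, Yew.

Bay, Elm, Lark, Nim, Yew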